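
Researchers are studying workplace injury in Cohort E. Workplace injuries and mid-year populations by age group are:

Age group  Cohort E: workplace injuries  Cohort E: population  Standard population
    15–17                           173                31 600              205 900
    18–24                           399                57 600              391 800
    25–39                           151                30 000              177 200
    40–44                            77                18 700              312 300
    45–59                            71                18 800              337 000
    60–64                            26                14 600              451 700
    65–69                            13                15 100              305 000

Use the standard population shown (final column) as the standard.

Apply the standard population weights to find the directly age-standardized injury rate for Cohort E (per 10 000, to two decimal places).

Age-specific rates per 10 000 for Cohort E: 54.75, 69.27, 50.33, 41.18, 37.77, 17.81, 8.61.
Standard total = 2 180 900; weights = 0.0944, 0.1797, 0.0813, 0.1432, 0.1545, 0.2071, 0.1399.
Standardized rate: 0.0944×54.75 + 0.1797×69.27 + 0.0813×50.33 + 0.1432×41.18 + 0.1545×37.77 + 0.2071×17.81 + 0.1399×8.61 = 38.3273 per 10 000.

38.33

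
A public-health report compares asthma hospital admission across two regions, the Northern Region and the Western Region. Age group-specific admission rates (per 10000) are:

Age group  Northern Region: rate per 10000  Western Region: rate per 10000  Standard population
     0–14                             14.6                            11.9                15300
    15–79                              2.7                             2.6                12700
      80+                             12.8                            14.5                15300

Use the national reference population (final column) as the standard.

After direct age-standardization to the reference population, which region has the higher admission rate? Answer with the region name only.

Northern Region

Standard total = 43300; weights = 0.3533, 0.2933, 0.3533.
The Northern Region: 0.3533×14.6 + 0.2933×2.7 + 0.3533×12.8 = 10.4737 per 10000.
The Western Region: 0.3533×11.9 + 0.2933×2.6 + 0.3533×14.5 = 10.0910 per 10000.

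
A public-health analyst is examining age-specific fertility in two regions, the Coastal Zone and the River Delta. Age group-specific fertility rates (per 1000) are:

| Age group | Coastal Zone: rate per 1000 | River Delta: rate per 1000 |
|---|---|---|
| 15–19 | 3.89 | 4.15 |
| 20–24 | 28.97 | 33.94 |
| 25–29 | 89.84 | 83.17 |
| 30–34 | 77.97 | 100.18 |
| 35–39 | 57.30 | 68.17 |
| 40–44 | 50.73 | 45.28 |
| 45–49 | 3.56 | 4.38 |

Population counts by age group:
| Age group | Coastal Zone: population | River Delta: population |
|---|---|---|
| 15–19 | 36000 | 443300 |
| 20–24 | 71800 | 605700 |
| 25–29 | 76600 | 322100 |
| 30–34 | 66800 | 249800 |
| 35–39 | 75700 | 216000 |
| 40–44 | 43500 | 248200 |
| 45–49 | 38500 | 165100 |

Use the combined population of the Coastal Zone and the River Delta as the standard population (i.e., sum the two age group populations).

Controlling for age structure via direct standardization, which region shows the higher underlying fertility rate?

River Delta

Combined standard total = 2659100; weights = 0.1802, 0.2548, 0.1499, 0.1191, 0.1097, 0.1097, 0.0766.
The Coastal Zone: 0.1802×3.89 + 0.2548×28.97 + 0.1499×89.84 + 0.1191×77.97 + 0.1097×57.30 + 0.1097×50.73 + 0.0766×3.56 = 42.9594 per 1000.
The River Delta: 0.1802×4.15 + 0.2548×33.94 + 0.1499×83.17 + 0.1191×100.18 + 0.1097×68.17 + 0.1097×45.28 + 0.0766×4.38 = 46.5742 per 1000.
The crude rates (51.34 vs 44.84) would put the Coastal Zone higher, but that reflects its age composition; once standardized to a common age structure, the River Delta has the higher underlying rate.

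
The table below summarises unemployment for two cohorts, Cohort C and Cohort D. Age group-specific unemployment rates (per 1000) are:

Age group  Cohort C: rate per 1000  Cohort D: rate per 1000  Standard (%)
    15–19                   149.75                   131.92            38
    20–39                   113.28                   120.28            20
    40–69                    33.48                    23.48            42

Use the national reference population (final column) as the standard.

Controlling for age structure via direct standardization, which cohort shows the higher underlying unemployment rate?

Cohort C

Standard weights: 0.38, 0.20, 0.42.
Cohort C: 0.3800×149.75 + 0.2000×113.28 + 0.4200×33.48 = 93.6226 per 1000.
Cohort D: 0.3800×131.92 + 0.2000×120.28 + 0.4200×23.48 = 84.0472 per 1000.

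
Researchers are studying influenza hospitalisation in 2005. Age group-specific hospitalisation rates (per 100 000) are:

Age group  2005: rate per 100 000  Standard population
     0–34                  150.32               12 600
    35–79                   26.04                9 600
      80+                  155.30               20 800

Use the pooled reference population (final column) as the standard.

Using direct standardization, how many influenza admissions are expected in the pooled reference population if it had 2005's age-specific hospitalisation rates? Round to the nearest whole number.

Expected influenza admissions = Σ (standard pop × age-specific rate ÷ 100 000)
= 12 600×150.32/100 000 + 9 600×26.04/100 000 + 20 800×155.30/100 000
= 18.94 + 2.50 + 32.30 = 53.74.

54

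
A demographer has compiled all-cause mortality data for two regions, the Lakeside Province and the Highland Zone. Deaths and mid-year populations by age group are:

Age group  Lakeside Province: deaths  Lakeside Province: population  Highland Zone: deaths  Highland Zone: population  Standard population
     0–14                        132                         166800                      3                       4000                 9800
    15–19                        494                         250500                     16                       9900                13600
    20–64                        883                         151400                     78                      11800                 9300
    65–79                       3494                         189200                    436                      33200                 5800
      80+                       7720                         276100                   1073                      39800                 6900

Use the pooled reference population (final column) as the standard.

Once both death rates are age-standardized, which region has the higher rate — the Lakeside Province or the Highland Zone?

Lakeside Province

Age-specific rates per 100000 for the Lakeside Province: 79.14, 197.21, 583.22, 1846.72, 2796.09.
For the Highland Zone: 75.00, 161.62, 661.02, 1313.25, 2695.98.
Standard total = 45400; weights = 0.2159, 0.2996, 0.2048, 0.1278, 0.1520.
The Lakeside Province: 0.2159×79.14 + 0.2996×197.21 + 0.2048×583.22 + 0.1278×1846.72 + 0.1520×2796.09 = 856.5091 per 100000.
The Highland Zone: 0.2159×75.00 + 0.2996×161.62 + 0.2048×661.02 + 0.1278×1313.25 + 0.1520×2695.98 = 777.5235 per 100000.
The crude rates (1230.46 vs 1627.15) would put the Highland Zone higher, but that reflects its age composition; once standardized to a common age structure, the Lakeside Province has the higher underlying rate.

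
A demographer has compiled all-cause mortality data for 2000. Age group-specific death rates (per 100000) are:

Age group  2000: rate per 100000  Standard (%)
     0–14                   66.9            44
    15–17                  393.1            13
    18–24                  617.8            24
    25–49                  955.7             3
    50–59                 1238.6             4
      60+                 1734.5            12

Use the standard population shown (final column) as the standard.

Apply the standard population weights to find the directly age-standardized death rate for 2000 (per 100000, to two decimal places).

515.17

Standard weights: 0.44, 0.13, 0.24, 0.03, 0.04, 0.12.
Standardized rate: 0.4400×66.9 + 0.1300×393.1 + 0.2400×617.8 + 0.0300×955.7 + 0.0400×1238.6 + 0.1200×1734.5 = 515.1660 per 100000.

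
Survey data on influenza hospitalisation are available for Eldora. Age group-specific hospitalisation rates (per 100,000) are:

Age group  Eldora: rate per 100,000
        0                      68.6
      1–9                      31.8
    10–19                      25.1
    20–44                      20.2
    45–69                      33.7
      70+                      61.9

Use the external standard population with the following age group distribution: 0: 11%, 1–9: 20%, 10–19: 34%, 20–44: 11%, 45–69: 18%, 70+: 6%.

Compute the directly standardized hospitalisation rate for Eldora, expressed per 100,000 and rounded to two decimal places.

Standard weights: 0.11, 0.20, 0.34, 0.11, 0.18, 0.06.
Standardized rate: 0.1100×68.6 + 0.2000×31.8 + 0.3400×25.1 + 0.1100×20.2 + 0.1800×33.7 + 0.0600×61.9 = 34.4420 per 100,000.

34.44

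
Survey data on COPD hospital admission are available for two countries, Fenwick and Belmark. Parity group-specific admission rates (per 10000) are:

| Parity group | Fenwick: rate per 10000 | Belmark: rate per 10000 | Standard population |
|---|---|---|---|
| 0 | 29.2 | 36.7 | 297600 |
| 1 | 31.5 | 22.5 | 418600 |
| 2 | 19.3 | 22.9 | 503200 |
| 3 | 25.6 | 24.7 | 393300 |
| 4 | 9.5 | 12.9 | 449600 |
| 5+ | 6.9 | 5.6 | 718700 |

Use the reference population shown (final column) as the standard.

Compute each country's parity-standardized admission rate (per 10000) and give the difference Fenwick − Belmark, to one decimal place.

Standard total = 2781000; weights = 0.1070, 0.1505, 0.1809, 0.1414, 0.1617, 0.2584.
Fenwick: 0.1070×29.2 + 0.1505×31.5 + 0.1809×19.3 + 0.1414×25.6 + 0.1617×9.5 + 0.2584×6.9 = 18.2978 per 10000.
Belmark: 0.1070×36.7 + 0.1505×22.5 + 0.1809×22.9 + 0.1414×24.7 + 0.1617×12.9 + 0.2584×5.6 = 18.4836 per 10000.
Difference = 18.2978 − 18.4836 = -0.1857.

-0.2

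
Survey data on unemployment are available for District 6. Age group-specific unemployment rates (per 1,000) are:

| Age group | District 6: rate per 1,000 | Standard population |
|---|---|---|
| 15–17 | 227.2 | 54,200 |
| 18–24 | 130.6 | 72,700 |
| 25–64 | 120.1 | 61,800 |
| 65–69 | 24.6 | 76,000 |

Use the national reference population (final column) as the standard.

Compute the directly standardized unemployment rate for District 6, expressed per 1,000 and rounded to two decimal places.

Standard total = 264,700; weights = 0.2048, 0.2747, 0.2335, 0.2871.
Standardized rate: 0.2048×227.2 + 0.2747×130.6 + 0.2335×120.1 + 0.2871×24.6 = 117.4939 per 1,000.

117.49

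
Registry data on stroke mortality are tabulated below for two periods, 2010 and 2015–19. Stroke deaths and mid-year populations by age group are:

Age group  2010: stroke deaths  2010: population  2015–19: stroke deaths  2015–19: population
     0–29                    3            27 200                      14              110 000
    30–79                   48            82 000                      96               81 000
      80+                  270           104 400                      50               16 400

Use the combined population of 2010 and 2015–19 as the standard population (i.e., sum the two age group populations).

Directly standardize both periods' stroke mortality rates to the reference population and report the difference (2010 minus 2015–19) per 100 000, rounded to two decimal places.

-37.05

Age-specific rates per 100 000 for 2010: 11.03, 58.54, 258.62.
For 2015–19: 12.73, 118.52, 304.88.
Combined standard total = 421 000; weights = 0.3259, 0.3872, 0.2869.
2010: 0.3259×11.03 + 0.3872×58.54 + 0.2869×258.62 = 100.4657 per 100 000.
2015–19: 0.3259×12.73 + 0.3872×118.52 + 0.2869×304.88 = 137.5154 per 100 000.
Difference = 100.4657 − 137.5154 = -37.0496.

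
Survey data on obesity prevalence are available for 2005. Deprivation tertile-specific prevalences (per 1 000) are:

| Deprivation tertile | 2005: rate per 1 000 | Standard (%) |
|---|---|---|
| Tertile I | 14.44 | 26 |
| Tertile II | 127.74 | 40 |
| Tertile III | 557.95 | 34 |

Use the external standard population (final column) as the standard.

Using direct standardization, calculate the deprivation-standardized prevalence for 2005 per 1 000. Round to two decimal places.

244.55

Standard weights: 0.26, 0.40, 0.34.
Standardized rate: 0.2600×14.44 + 0.4000×127.74 + 0.3400×557.95 = 244.5534 per 1 000.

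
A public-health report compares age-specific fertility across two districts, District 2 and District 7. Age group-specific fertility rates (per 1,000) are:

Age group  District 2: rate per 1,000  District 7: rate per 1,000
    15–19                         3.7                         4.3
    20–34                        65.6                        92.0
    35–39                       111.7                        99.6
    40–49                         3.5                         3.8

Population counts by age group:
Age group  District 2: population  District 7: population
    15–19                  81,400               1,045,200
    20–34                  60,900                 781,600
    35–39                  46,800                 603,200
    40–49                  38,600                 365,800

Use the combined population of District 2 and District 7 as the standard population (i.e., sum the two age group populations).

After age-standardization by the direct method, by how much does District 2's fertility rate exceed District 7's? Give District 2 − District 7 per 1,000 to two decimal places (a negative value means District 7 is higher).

Combined standard total = 3,023,500; weights = 0.3726, 0.2787, 0.2150, 0.1338.
District 2: 0.3726×3.7 + 0.2787×65.6 + 0.2150×111.7 + 0.1338×3.5 = 44.1398 per 1,000.
District 7: 0.3726×4.3 + 0.2787×92.0 + 0.2150×99.6 + 0.1338×3.8 = 49.1586 per 1,000.
Difference = 44.1398 − 49.1586 = -5.0188.

-5.02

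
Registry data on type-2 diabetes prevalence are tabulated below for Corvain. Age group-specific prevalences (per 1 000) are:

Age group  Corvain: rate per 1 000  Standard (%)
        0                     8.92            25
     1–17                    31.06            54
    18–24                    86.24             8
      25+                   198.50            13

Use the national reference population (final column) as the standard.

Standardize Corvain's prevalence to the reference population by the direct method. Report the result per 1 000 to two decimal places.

51.71

Standard weights: 0.25, 0.54, 0.08, 0.13.
Standardized rate: 0.2500×8.92 + 0.5400×31.06 + 0.0800×86.24 + 0.1300×198.50 = 51.7066 per 1 000.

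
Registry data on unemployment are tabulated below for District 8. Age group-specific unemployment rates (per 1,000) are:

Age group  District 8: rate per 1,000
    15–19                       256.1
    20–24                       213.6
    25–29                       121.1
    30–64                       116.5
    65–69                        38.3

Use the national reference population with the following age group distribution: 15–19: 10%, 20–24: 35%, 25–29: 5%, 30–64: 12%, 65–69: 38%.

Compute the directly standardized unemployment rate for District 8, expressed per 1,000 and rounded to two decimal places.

134.96

Standard weights: 0.10, 0.35, 0.05, 0.12, 0.38.
Standardized rate: 0.1000×256.1 + 0.3500×213.6 + 0.0500×121.1 + 0.1200×116.5 + 0.3800×38.3 = 134.9590 per 1,000.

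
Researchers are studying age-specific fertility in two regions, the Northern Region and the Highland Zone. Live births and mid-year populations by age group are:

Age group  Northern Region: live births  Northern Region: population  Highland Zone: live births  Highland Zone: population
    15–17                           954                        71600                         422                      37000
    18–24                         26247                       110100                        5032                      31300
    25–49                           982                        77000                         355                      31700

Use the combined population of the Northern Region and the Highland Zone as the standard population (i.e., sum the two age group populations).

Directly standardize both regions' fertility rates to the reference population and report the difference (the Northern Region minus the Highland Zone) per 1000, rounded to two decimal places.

31.65

Age-specific rates per 1000 for the Northern Region: 13.324, 238.392, 12.753.
For the Highland Zone: 11.405, 160.767, 11.199.
Combined standard total = 358700; weights = 0.3028, 0.3942, 0.3030.
The Northern Region: 0.3028×13.324 + 0.3942×238.392 + 0.3030×12.753 = 101.8733 per 1000.
The Highland Zone: 0.3028×11.405 + 0.3942×160.767 + 0.3030×11.199 = 70.2212 per 1000.
Difference = 101.8733 − 70.2212 = 31.6521.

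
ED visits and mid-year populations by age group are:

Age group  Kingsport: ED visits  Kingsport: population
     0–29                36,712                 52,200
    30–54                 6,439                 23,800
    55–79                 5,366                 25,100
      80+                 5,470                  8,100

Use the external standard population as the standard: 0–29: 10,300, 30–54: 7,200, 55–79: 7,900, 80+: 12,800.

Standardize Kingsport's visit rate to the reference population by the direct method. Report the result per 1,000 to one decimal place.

Age-specific rates per 1,000 for Kingsport: 703.295, 270.546, 213.785, 675.309.
Standard total = 38,200; weights = 0.2696, 0.1885, 0.2068, 0.3351.
Standardized rate: 0.2696×703.295 + 0.1885×270.546 + 0.2068×213.785 + 0.3351×675.309 = 511.1184 per 1,000.

511.1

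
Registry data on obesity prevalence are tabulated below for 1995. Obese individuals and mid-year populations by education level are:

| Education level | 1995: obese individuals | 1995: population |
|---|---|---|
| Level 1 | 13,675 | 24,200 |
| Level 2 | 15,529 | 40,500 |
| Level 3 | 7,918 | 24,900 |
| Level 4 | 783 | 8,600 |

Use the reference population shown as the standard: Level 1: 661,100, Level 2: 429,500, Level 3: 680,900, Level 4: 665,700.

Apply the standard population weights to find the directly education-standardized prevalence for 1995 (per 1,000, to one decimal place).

Education-specific rates per 1,000 for 1995: 565.083, 383.432, 317.992, 91.047.
Standard total = 2,437,200; weights = 0.2713, 0.1762, 0.2794, 0.2731.
Standardized rate: 0.2713×565.083 + 0.1762×383.432 + 0.2794×317.992 + 0.2731×91.047 = 334.5604 per 1,000.

334.6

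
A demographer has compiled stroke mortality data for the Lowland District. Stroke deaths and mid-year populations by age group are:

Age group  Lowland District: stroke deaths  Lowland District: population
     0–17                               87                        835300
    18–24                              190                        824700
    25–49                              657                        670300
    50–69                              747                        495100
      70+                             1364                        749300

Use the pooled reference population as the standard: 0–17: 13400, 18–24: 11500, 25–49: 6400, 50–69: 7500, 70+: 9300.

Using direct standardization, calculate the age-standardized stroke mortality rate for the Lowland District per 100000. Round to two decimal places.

Age-specific rates per 100000 for the Lowland District: 10.42, 23.04, 98.02, 150.88, 182.04.
Standard total = 48100; weights = 0.2786, 0.2391, 0.1331, 0.1559, 0.1933.
Standardized rate: 0.2786×10.42 + 0.2391×23.04 + 0.1331×98.02 + 0.1559×150.88 + 0.1933×182.04 = 80.1734 per 100000.

80.17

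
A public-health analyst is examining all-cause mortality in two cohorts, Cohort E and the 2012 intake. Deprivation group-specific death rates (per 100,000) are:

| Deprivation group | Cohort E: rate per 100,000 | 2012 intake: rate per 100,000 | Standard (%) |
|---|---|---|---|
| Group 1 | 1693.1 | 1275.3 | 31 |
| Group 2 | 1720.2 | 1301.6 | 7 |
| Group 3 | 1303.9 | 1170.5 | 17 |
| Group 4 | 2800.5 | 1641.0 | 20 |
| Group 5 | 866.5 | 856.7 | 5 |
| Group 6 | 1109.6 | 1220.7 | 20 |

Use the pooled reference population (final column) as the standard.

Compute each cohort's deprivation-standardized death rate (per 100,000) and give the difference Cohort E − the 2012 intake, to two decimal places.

391.67

Standard weights: 0.31, 0.07, 0.17, 0.20, 0.05, 0.20.
Cohort E: 0.3100×1693.1 + 0.0700×1720.2 + 0.1700×1303.9 + 0.2000×2800.5 + 0.0500×866.5 + 0.2000×1109.6 = 1692.2830 per 100,000.
The 2012 intake: 0.3100×1275.3 + 0.0700×1301.6 + 0.1700×1170.5 + 0.2000×1641.0 + 0.0500×856.7 + 0.2000×1220.7 = 1300.6150 per 100,000.
Difference = 1692.2830 − 1300.6150 = 391.6680.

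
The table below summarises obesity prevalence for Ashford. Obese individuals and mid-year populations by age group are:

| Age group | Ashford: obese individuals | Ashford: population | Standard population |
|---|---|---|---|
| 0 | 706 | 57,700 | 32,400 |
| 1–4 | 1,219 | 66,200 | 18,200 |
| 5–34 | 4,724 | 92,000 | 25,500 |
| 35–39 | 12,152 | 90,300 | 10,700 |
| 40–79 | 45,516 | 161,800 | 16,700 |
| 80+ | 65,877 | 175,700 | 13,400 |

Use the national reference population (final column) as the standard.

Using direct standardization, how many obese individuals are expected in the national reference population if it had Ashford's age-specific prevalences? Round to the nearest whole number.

Age-specific rates per 1,000 for Ashford: 12.236, 18.414, 51.348, 134.574, 281.310, 374.940.
Expected obese individuals = Σ (standard pop × age-specific rate ÷ 1,000)
= 32,400×12.236/1,000 + 18,200×18.414/1,000 + 25,500×51.348/1,000 + 10,700×134.574/1,000 + 16,700×281.310/1,000 + 13,400×374.940/1,000
= 396.44 + 335.13 + 1309.37 + 1439.94 + 4697.88 + 5024.20 = 13202.96.

13203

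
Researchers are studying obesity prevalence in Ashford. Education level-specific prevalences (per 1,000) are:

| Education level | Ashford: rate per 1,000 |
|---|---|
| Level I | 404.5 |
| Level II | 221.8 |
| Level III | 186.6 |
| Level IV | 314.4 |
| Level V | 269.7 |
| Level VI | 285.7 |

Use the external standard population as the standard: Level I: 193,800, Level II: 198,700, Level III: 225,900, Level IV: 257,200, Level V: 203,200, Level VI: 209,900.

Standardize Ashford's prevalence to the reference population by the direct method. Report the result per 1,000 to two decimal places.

279.55

Standard total = 1,288,700; weights = 0.1504, 0.1542, 0.1753, 0.1996, 0.1577, 0.1629.
Standardized rate: 0.1504×404.5 + 0.1542×221.8 + 0.1753×186.6 + 0.1996×314.4 + 0.1577×269.7 + 0.1629×285.7 = 279.5467 per 1,000.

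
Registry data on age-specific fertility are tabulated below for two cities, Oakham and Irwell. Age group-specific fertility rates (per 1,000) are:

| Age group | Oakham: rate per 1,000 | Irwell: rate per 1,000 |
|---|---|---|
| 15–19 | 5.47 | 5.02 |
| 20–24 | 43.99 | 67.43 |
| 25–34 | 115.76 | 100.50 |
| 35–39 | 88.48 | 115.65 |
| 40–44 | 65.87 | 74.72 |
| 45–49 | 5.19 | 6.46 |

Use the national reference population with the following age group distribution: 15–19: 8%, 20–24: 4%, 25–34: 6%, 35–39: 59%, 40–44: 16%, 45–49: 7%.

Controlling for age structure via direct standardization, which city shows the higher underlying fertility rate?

Irwell

Standard weights: 0.08, 0.04, 0.06, 0.59, 0.16, 0.07.
Oakham: 0.0800×5.47 + 0.0400×43.99 + 0.0600×115.76 + 0.5900×88.48 + 0.1600×65.87 + 0.0700×5.19 = 72.2485 per 1,000.
Irwell: 0.0800×5.02 + 0.0400×67.43 + 0.0600×100.50 + 0.5900×115.65 + 0.1600×74.72 + 0.0700×6.46 = 89.7697 per 1,000.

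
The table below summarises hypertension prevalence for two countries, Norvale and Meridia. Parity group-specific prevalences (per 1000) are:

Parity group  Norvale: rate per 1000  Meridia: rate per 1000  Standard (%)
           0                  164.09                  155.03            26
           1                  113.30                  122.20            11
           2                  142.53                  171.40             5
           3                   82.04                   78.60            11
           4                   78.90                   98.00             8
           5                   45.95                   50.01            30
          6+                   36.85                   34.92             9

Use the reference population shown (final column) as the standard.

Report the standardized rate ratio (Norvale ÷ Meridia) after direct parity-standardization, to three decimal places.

Standard weights: 0.26, 0.11, 0.05, 0.11, 0.08, 0.30, 0.09.
Norvale: 0.2600×164.09 + 0.1100×113.30 + 0.0500×142.53 + 0.1100×82.04 + 0.0800×78.90 + 0.3000×45.95 + 0.0900×36.85 = 94.6908 per 1000.
Meridia: 0.2600×155.03 + 0.1100×122.20 + 0.0500×171.40 + 0.1100×78.60 + 0.0800×98.00 + 0.3000×50.01 + 0.0900×34.92 = 96.9516 per 1000.
Ratio = 94.6908 ÷ 96.9516 = 0.97668.

0.977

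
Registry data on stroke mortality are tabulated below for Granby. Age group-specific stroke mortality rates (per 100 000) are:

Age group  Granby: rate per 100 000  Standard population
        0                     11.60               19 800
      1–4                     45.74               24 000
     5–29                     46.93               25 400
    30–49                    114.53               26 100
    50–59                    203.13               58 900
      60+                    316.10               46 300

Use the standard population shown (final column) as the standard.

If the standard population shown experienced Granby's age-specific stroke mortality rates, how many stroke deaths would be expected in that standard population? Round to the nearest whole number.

321

Expected stroke deaths = Σ (standard pop × age-specific rate ÷ 100 000)
= 19 800×11.60/100 000 + 24 000×45.74/100 000 + 25 400×46.93/100 000 + 26 100×114.53/100 000 + 58 900×203.13/100 000 + 46 300×316.10/100 000
= 2.30 + 10.98 + 11.92 + 29.89 + 119.64 + 146.35 = 321.08.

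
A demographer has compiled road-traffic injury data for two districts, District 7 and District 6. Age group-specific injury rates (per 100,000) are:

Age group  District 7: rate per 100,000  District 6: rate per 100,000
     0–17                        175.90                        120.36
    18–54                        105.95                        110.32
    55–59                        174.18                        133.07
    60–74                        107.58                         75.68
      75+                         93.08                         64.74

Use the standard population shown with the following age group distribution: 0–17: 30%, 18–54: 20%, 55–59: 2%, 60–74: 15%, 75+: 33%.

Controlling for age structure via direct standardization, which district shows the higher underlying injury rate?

District 7

Standard weights: 0.30, 0.20, 0.02, 0.15, 0.33.
District 7: 0.3000×175.90 + 0.2000×105.95 + 0.0200×174.18 + 0.1500×107.58 + 0.3300×93.08 = 124.2970 per 100,000.
District 6: 0.3000×120.36 + 0.2000×110.32 + 0.0200×133.07 + 0.1500×75.68 + 0.3300×64.74 = 93.5496 per 100,000.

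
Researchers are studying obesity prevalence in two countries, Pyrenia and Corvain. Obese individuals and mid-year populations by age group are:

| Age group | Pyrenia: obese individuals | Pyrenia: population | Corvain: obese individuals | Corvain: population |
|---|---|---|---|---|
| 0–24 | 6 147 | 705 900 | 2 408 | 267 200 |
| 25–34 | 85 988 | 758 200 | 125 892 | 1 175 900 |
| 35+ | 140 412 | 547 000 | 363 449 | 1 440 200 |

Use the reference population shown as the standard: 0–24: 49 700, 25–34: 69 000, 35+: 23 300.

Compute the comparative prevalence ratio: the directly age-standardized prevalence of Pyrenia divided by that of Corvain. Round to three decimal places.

Age-specific rates per 1 000 for Pyrenia: 8.708, 113.411, 256.695.
For Corvain: 9.012, 107.060, 252.360.
Standard total = 142 000; weights = 0.3500, 0.4859, 0.1641.
Pyrenia: 0.3500×8.708 + 0.4859×113.411 + 0.1641×256.695 = 100.2755 per 1 000.
Corvain: 0.3500×9.012 + 0.4859×107.060 + 0.1641×252.360 = 96.5847 per 1 000.
Ratio = 100.2755 ÷ 96.5847 = 1.03821.

1.038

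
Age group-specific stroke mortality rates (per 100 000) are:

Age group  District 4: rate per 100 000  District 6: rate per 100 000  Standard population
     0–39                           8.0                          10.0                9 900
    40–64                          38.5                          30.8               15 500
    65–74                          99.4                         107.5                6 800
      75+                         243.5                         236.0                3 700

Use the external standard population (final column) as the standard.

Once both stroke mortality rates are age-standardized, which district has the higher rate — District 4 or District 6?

District 4

Standard total = 35 900; weights = 0.2758, 0.4318, 0.1894, 0.1031.
District 4: 0.2758×8.0 + 0.4318×38.5 + 0.1894×99.4 + 0.1031×243.5 = 62.7526 per 100 000.
District 6: 0.2758×10.0 + 0.4318×30.8 + 0.1894×107.5 + 0.1031×236.0 = 60.7409 per 100 000.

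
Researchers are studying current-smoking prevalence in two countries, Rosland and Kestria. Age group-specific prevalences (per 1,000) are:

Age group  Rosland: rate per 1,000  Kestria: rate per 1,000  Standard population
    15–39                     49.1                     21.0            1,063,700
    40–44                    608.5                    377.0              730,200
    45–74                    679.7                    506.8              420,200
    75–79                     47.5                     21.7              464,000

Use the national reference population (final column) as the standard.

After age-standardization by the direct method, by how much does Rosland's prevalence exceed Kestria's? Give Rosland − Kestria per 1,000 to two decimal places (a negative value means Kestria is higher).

Standard total = 2,678,100; weights = 0.3972, 0.2727, 0.1569, 0.1733.
Rosland: 0.3972×49.1 + 0.2727×608.5 + 0.1569×679.7 + 0.1733×47.5 = 300.2891 per 1,000.
Kestria: 0.3972×21.0 + 0.2727×377.0 + 0.1569×506.8 + 0.1733×21.7 = 194.4099 per 1,000.
Difference = 300.2891 − 194.4099 = 105.8792.

105.88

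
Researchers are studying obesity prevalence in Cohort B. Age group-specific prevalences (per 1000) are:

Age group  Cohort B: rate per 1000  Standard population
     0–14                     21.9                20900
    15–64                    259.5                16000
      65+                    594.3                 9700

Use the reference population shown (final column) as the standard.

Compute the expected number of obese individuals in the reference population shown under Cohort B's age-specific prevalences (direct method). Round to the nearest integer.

Expected obese individuals = Σ (standard pop × age-specific rate ÷ 1000)
= 20900×21.9/1000 + 16000×259.5/1000 + 9700×594.3/1000
= 457.71 + 4152.00 + 5764.71 = 10374.42.

10374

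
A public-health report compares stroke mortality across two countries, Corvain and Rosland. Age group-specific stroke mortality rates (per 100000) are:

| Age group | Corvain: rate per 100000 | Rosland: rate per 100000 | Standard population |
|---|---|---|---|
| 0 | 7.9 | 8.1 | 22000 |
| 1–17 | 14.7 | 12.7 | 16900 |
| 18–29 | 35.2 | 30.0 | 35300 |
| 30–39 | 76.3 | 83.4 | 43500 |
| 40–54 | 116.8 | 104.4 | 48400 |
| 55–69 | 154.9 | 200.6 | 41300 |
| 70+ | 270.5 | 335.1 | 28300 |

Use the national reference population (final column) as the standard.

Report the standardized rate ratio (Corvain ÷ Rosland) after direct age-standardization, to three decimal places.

Standard total = 235700; weights = 0.0933, 0.0717, 0.1498, 0.1846, 0.2053, 0.1752, 0.1201.
Corvain: 0.0933×7.9 + 0.0717×14.7 + 0.1498×35.2 + 0.1846×76.3 + 0.2053×116.8 + 0.1752×154.9 + 0.1201×270.5 = 104.7496 per 100000.
Rosland: 0.0933×8.1 + 0.0717×12.7 + 0.1498×30.0 + 0.1846×83.4 + 0.2053×104.4 + 0.1752×200.6 + 0.1201×335.1 = 118.3742 per 100000.
Ratio = 104.7496 ÷ 118.3742 = 0.88490.

0.885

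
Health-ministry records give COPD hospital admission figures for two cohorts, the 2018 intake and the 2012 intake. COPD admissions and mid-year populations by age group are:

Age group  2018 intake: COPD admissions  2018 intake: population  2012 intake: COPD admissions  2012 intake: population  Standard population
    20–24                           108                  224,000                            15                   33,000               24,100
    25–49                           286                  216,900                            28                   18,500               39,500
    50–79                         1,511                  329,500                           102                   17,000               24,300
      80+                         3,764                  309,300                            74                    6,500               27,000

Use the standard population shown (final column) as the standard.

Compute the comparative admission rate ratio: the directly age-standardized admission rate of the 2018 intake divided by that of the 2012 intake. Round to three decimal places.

Age-specific rates per 10,000 for the 2018 intake: 4.82, 13.19, 45.86, 121.69.
For the 2012 intake: 4.55, 15.14, 60.00, 113.85.
Standard total = 114,900; weights = 0.2097, 0.3438, 0.2115, 0.2350.
The 2018 intake: 0.2097×4.82 + 0.3438×13.19 + 0.2115×45.86 + 0.2350×121.69 = 43.8391 per 10,000.
The 2012 intake: 0.2097×4.55 + 0.3438×15.14 + 0.2115×60.00 + 0.2350×113.85 = 45.5982 per 10,000.
Ratio = 43.8391 ÷ 45.5982 = 0.96142.

0.961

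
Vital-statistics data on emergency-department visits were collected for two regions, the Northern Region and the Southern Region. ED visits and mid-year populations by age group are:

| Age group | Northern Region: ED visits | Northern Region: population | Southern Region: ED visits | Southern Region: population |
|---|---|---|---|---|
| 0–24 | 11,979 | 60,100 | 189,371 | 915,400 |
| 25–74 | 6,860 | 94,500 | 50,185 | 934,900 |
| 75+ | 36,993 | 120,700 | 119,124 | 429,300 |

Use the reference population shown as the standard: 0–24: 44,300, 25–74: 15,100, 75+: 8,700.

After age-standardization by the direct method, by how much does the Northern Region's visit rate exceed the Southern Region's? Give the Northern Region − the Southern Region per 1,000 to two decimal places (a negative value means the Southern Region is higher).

Age-specific rates per 1,000 for the Northern Region: 199.318, 72.593, 306.487.
For the Southern Region: 206.872, 53.680, 277.484.
Standard total = 68,100; weights = 0.6505, 0.2217, 0.1278.
The Northern Region: 0.6505×199.318 + 0.2217×72.593 + 0.1278×306.487 = 184.9099 per 1,000.
The Southern Region: 0.6505×206.872 + 0.2217×53.680 + 0.1278×277.484 = 181.9254 per 1,000.
Difference = 184.9099 − 181.9254 = 2.9845.

2.98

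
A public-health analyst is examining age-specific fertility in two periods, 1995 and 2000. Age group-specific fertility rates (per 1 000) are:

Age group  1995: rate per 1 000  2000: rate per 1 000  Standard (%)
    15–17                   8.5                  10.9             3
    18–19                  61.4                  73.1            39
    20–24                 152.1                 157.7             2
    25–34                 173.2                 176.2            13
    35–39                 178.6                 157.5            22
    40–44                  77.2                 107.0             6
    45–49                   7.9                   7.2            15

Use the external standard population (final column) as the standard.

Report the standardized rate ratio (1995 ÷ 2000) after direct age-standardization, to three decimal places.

Standard weights: 0.03, 0.39, 0.02, 0.13, 0.22, 0.06, 0.15.
1995: 0.0300×8.5 + 0.3900×61.4 + 0.0200×152.1 + 0.1300×173.2 + 0.2200×178.6 + 0.0600×77.2 + 0.1500×7.9 = 94.8680 per 1 000.
2000: 0.0300×10.9 + 0.3900×73.1 + 0.0200×157.7 + 0.1300×176.2 + 0.2200×157.5 + 0.0600×107.0 + 0.1500×7.2 = 97.0460 per 1 000.
Ratio = 94.8680 ÷ 97.0460 = 0.97756.

0.978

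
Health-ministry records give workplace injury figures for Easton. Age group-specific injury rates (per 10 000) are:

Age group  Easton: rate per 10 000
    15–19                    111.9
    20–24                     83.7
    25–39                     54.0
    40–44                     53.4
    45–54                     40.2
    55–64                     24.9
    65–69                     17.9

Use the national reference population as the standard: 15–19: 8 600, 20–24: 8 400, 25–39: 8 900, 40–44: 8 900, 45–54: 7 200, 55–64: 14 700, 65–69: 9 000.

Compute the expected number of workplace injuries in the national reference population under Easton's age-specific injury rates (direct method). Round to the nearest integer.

Expected workplace injuries = Σ (standard pop × age-specific rate ÷ 10 000)
= 8 600×111.9/10 000 + 8 400×83.7/10 000 + 8 900×54.0/10 000 + 8 900×53.4/10 000 + 7 200×40.2/10 000 + 14 700×24.9/10 000 + 9 000×17.9/10 000
= 96.23 + 70.31 + 48.06 + 47.53 + 28.94 + 36.60 + 16.11 = 343.79.

344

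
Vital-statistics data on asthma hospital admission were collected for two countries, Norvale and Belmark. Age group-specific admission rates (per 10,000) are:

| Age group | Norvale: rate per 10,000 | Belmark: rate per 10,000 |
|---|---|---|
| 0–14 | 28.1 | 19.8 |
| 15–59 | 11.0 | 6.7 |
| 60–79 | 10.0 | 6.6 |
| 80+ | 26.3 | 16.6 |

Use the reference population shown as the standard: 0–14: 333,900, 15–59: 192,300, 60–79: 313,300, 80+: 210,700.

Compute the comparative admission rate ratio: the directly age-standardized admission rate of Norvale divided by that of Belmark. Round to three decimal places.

1.498

Standard total = 1,050,200; weights = 0.3179, 0.1831, 0.2983, 0.2006.
Norvale: 0.3179×28.1 + 0.1831×11.0 + 0.2983×10.0 + 0.2006×26.3 = 19.2081 per 10,000.
Belmark: 0.3179×19.8 + 0.1831×6.7 + 0.2983×6.6 + 0.2006×16.6 = 12.8214 per 10,000.
Ratio = 19.2081 ÷ 12.8214 = 1.49813.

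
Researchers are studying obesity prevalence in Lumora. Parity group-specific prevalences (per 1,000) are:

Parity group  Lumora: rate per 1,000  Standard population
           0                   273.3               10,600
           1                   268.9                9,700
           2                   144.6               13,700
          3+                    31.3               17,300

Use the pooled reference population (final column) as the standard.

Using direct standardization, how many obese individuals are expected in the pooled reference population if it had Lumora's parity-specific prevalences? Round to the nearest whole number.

Expected obese individuals = Σ (standard pop × parity-specific rate ÷ 1,000)
= 10,600×273.3/1,000 + 9,700×268.9/1,000 + 13,700×144.6/1,000 + 17,300×31.3/1,000
= 2896.98 + 2608.33 + 1981.02 + 541.49 = 8027.82.

8028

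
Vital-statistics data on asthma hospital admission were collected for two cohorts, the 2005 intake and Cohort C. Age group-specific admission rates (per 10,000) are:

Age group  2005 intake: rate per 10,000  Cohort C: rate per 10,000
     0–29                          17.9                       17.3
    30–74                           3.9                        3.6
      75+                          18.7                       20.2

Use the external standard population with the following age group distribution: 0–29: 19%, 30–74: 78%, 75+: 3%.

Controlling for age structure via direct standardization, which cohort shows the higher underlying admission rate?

Standard weights: 0.19, 0.78, 0.03.
The 2005 intake: 0.1900×17.9 + 0.7800×3.9 + 0.0300×18.7 = 7.0040 per 10,000.
Cohort C: 0.1900×17.3 + 0.7800×3.6 + 0.0300×20.2 = 6.7010 per 10,000.

2005 intake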